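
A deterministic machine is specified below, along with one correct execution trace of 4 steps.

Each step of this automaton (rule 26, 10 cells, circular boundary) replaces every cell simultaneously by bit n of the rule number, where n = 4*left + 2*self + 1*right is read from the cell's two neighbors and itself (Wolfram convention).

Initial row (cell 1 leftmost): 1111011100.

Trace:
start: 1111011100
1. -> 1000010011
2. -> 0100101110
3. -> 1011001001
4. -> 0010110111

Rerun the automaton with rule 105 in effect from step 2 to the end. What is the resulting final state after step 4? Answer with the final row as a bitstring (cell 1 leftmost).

1101111000

(re-executing steps 2..4 under rule 105; state before step 2: 1000010011)
2. -> 1011000010
3. -> 0111011001
4. -> 1101111000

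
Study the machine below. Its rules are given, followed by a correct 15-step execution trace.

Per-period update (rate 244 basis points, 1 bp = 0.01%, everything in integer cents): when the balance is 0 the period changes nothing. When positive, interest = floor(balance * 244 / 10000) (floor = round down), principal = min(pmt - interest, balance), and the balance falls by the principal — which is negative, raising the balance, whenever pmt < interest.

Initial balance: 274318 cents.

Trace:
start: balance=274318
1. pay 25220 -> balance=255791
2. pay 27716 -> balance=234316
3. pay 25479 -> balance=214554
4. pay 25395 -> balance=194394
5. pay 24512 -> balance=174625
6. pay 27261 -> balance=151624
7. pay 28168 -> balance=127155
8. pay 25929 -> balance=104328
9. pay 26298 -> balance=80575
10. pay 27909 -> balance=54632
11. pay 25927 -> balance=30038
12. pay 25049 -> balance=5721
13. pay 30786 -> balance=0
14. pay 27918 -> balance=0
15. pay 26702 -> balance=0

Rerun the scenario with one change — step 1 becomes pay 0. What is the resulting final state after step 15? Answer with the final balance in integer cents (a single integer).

0

(re-executing from step 1 with the substitution; state before step 1: balance=274318)
1. pay 0 -> balance=281011
2. pay 27716 -> balance=260151
3. pay 25479 -> balance=241019
4. pay 25395 -> balance=221504
5. pay 24512 -> balance=202396
6. pay 27261 -> balance=180073
7. pay 28168 -> balance=156298
8. pay 25929 -> balance=134182
9. pay 26298 -> balance=111158
10. pay 27909 -> balance=85961
11. pay 25927 -> balance=62131
12. pay 25049 -> balance=38597
13. pay 30786 -> balance=8752
14. pay 27918 -> balance=0
15. pay 26702 -> balance=0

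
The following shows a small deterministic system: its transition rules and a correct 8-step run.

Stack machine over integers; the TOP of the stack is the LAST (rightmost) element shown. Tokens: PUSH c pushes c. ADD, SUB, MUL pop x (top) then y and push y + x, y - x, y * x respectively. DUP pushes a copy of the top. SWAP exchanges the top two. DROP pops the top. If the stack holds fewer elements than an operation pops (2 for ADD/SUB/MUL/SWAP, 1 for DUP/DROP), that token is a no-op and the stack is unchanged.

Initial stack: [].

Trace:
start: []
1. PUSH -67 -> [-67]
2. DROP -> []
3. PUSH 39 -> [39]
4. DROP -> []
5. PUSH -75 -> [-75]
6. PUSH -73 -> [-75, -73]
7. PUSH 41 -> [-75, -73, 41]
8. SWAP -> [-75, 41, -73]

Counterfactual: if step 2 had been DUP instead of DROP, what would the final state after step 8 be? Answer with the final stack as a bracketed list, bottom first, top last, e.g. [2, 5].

[-67, -67, -75, 41, -73]

(re-executing from step 2 with the substitution; state before step 2: [-67])
2. DUP -> [-67, -67]
3. PUSH 39 -> [-67, -67, 39]
4. DROP -> [-67, -67]
5. PUSH -75 -> [-67, -67, -75]
6. PUSH -73 -> [-67, -67, -75, -73]
7. PUSH 41 -> [-67, -67, -75, -73, 41]
8. SWAP -> [-67, -67, -75, 41, -73]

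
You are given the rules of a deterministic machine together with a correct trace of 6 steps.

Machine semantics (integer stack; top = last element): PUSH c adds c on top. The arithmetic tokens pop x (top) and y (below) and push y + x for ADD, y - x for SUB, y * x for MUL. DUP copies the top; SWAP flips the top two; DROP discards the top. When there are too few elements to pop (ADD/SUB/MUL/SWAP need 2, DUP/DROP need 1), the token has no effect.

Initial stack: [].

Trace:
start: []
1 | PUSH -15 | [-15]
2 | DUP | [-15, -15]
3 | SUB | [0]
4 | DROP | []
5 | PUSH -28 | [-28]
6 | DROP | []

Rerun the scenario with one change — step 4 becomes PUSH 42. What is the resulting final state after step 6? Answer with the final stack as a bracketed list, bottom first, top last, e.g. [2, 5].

[0, 42]

(re-executing from step 4 with the substitution; state before step 4: [0])
4 | PUSH 42 | [0, 42]
5 | PUSH -28 | [0, 42, -28]
6 | DROP | [0, 42]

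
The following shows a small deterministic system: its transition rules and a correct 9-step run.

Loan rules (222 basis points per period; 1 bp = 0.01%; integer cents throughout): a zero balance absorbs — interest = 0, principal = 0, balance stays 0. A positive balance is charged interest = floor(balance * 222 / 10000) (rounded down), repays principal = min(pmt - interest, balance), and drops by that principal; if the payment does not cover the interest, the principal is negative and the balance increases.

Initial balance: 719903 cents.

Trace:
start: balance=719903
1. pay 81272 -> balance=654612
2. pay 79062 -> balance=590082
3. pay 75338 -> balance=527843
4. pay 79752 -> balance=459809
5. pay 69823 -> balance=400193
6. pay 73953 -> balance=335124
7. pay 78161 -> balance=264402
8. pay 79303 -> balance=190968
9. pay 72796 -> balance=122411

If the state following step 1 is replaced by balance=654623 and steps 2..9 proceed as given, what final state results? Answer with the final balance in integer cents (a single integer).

state after step 1 := balance=654623
2. pay 79062 -> balance=590093
3. pay 75338 -> balance=527855
4. pay 79752 -> balance=459821
5. pay 69823 -> balance=400206
6. pay 73953 -> balance=335137
7. pay 78161 -> balance=264416
8. pay 79303 -> balance=190983
9. pay 72796 -> balance=122426

122426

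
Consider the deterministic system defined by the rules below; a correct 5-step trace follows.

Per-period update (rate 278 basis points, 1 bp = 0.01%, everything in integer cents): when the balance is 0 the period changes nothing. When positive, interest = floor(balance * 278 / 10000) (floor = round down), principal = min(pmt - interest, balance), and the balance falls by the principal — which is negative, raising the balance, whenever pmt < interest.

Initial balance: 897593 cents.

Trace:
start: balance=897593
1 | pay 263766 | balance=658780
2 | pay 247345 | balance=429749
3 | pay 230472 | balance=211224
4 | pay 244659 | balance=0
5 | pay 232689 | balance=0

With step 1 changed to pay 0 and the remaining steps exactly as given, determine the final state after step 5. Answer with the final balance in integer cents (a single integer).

33323

(re-executing from step 1 with the substitution; state before step 1: balance=897593)
1 | pay 0 | balance=922546
2 | pay 247345 | balance=700847
3 | pay 230472 | balance=489858
4 | pay 244659 | balance=258817
5 | pay 232689 | balance=33323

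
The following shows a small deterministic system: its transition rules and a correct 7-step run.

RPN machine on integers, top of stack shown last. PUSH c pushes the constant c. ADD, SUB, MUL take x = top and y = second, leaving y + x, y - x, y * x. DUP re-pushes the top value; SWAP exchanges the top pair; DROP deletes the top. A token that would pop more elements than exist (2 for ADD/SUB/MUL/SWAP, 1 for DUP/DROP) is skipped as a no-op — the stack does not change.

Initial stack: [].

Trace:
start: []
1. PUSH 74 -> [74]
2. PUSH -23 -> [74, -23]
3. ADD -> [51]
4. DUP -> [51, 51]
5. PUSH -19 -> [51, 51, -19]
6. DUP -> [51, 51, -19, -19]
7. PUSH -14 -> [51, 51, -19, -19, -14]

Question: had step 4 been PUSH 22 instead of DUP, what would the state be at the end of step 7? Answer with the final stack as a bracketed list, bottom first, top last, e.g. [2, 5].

[51, 22, -19, -19, -14]

(re-executing from step 4 with the substitution; state before step 4: [51])
4. PUSH 22 -> [51, 22]
5. PUSH -19 -> [51, 22, -19]
6. DUP -> [51, 22, -19, -19]
7. PUSH -14 -> [51, 22, -19, -19, -14]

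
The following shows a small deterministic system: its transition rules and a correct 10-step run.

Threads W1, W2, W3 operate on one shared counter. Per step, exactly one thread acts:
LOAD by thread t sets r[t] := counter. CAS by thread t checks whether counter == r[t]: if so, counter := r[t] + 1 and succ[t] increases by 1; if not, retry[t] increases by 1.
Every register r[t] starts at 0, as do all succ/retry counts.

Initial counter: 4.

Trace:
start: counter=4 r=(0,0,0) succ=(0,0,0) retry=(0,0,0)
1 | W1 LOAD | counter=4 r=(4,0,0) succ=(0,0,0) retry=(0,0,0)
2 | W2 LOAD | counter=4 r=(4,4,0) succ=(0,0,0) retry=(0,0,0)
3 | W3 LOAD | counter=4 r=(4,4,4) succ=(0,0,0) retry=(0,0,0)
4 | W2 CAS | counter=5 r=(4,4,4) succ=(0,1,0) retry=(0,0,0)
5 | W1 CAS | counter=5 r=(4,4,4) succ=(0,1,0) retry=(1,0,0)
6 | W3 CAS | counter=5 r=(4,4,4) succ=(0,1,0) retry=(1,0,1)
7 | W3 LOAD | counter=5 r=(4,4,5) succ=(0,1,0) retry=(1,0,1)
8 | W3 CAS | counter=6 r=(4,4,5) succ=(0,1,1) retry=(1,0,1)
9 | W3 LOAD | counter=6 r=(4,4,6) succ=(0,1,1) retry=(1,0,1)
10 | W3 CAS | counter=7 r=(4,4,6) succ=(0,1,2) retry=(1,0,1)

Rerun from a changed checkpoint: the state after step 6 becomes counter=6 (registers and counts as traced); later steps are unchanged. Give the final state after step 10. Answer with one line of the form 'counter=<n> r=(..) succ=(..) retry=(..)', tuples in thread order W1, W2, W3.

counter=8 r=(4,4,7) succ=(0,1,2) retry=(1,0,1)

state after step 6 := counter=6 r=(4,4,4) succ=(0,1,0) retry=(1,0,1)
7 | W3 LOAD | counter=6 r=(4,4,6) succ=(0,1,0) retry=(1,0,1)
8 | W3 CAS | counter=7 r=(4,4,6) succ=(0,1,1) retry=(1,0,1)
9 | W3 LOAD | counter=7 r=(4,4,7) succ=(0,1,1) retry=(1,0,1)
10 | W3 CAS | counter=8 r=(4,4,7) succ=(0,1,2) retry=(1,0,1)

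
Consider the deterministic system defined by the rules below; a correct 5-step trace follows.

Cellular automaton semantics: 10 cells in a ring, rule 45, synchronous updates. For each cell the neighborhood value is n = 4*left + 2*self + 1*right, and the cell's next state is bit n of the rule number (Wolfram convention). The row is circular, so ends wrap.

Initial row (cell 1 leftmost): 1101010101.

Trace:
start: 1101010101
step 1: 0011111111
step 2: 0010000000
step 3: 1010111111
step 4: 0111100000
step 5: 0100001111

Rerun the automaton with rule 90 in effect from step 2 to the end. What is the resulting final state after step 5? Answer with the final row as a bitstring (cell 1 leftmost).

0000111100

(re-executing steps 2..5 under rule 90; state before step 2: 0011111111)
step 2: 1110000001
step 3: 0011000011
step 4: 1111100111
step 5: 0000111100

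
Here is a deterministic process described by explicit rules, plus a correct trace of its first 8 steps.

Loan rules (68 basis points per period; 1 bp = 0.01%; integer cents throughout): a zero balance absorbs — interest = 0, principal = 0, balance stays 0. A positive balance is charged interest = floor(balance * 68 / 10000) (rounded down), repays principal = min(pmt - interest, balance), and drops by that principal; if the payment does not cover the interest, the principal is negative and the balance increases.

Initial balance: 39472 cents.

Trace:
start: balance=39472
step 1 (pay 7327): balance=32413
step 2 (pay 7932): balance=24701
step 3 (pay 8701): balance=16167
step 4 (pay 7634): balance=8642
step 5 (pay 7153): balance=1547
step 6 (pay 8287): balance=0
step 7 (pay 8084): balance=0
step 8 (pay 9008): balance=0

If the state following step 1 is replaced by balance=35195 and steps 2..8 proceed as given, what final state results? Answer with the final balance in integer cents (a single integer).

0

state after step 1 := balance=35195
step 2 (pay 7932): balance=27502
step 3 (pay 8701): balance=18988
step 4 (pay 7634): balance=11483
step 5 (pay 7153): balance=4408
step 6 (pay 8287): balance=0
step 7 (pay 8084): balance=0
step 8 (pay 9008): balance=0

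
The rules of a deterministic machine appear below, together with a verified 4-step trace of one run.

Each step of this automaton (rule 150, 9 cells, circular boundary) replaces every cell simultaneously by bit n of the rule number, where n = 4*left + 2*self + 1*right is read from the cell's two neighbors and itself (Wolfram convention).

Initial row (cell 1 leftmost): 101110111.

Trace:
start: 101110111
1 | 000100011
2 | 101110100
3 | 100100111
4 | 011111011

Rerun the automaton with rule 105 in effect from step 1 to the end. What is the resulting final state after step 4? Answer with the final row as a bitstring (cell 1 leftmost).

011111011

(re-executing steps 1..4 under rule 105; state before step 1: 101110111)
1 | 111011100
2 | 101110100
3 | 011011000
4 | 011111011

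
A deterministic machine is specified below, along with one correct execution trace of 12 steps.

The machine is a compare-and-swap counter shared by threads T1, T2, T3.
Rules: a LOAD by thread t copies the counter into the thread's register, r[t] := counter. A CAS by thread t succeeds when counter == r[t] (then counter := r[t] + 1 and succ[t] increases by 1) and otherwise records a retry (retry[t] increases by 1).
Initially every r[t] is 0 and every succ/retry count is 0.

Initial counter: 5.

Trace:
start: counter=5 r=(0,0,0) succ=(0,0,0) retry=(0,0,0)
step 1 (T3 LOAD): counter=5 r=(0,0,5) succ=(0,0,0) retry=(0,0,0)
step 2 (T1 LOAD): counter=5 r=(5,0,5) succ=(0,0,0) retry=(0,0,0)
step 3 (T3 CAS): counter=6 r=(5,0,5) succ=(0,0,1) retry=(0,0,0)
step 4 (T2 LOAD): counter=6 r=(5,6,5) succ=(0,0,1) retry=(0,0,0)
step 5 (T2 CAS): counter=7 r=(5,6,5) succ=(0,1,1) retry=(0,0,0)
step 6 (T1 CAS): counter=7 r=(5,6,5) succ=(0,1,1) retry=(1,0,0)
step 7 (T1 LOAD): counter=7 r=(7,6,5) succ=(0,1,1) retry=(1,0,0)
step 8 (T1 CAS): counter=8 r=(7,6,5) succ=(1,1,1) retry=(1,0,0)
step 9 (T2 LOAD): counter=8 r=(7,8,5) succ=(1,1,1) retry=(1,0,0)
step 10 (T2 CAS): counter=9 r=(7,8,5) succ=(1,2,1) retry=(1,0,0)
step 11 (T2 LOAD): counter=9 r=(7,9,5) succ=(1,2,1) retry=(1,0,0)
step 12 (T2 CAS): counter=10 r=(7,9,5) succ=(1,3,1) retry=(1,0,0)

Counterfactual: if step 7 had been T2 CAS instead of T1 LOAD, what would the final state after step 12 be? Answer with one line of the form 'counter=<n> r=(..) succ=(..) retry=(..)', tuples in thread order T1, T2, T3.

(re-executing from step 7 with the substitution; state before step 7: counter=7 r=(5,6,5) succ=(0,1,1) retry=(1,0,0))
step 7 (T2 CAS): counter=7 r=(5,6,5) succ=(0,1,1) retry=(1,1,0)
step 8 (T1 CAS): counter=7 r=(5,6,5) succ=(0,1,1) retry=(2,1,0)
step 9 (T2 LOAD): counter=7 r=(5,7,5) succ=(0,1,1) retry=(2,1,0)
step 10 (T2 CAS): counter=8 r=(5,7,5) succ=(0,2,1) retry=(2,1,0)
step 11 (T2 LOAD): counter=8 r=(5,8,5) succ=(0,2,1) retry=(2,1,0)
step 12 (T2 CAS): counter=9 r=(5,8,5) succ=(0,3,1) retry=(2,1,0)

counter=9 r=(5,8,5) succ=(0,3,1) retry=(2,1,0)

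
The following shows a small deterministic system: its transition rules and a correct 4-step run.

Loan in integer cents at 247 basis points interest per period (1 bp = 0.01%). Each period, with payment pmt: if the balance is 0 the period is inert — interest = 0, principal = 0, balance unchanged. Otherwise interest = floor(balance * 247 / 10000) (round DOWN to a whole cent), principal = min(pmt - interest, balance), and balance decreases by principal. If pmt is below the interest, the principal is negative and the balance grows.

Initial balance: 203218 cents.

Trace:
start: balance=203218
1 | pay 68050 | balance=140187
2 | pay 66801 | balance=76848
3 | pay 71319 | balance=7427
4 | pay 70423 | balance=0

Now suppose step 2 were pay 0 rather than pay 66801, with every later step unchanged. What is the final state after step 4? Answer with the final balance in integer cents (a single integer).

7329

(re-executing from step 2 with the substitution; state before step 2: balance=140187)
2 | pay 0 | balance=143649
3 | pay 71319 | balance=75878
4 | pay 70423 | balance=7329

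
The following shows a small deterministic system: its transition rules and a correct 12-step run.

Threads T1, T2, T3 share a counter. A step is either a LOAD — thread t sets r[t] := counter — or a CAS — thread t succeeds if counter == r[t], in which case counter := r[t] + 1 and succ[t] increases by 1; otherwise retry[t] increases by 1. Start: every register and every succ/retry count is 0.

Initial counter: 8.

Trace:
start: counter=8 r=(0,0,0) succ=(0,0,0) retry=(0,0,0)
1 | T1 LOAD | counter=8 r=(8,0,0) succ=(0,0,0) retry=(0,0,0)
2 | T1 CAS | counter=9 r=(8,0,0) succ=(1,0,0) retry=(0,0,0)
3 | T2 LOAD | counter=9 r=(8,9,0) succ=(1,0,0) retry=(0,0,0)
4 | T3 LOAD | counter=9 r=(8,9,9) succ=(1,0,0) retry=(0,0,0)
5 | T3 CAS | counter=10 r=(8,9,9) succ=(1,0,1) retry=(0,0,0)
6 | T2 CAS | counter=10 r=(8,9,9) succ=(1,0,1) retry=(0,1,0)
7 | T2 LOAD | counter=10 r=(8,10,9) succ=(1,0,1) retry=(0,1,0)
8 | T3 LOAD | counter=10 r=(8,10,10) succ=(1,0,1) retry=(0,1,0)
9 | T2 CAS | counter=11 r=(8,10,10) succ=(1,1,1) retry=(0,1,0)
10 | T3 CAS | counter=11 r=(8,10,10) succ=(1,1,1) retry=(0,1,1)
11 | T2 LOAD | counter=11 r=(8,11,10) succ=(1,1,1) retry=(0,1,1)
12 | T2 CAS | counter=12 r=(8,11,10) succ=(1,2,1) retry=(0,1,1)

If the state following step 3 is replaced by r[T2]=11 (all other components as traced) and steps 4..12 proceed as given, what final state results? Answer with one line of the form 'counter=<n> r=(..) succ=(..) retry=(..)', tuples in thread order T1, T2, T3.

counter=12 r=(8,11,10) succ=(1,2,1) retry=(0,1,1)

state after step 3 := counter=9 r=(8,11,0) succ=(1,0,0) retry=(0,0,0)
4 | T3 LOAD | counter=9 r=(8,11,9) succ=(1,0,0) retry=(0,0,0)
5 | T3 CAS | counter=10 r=(8,11,9) succ=(1,0,1) retry=(0,0,0)
6 | T2 CAS | counter=10 r=(8,11,9) succ=(1,0,1) retry=(0,1,0)
7 | T2 LOAD | counter=10 r=(8,10,9) succ=(1,0,1) retry=(0,1,0)
8 | T3 LOAD | counter=10 r=(8,10,10) succ=(1,0,1) retry=(0,1,0)
9 | T2 CAS | counter=11 r=(8,10,10) succ=(1,1,1) retry=(0,1,0)
10 | T3 CAS | counter=11 r=(8,10,10) succ=(1,1,1) retry=(0,1,1)
11 | T2 LOAD | counter=11 r=(8,11,10) succ=(1,1,1) retry=(0,1,1)
12 | T2 CAS | counter=12 r=(8,11,10) succ=(1,2,1) retry=(0,1,1)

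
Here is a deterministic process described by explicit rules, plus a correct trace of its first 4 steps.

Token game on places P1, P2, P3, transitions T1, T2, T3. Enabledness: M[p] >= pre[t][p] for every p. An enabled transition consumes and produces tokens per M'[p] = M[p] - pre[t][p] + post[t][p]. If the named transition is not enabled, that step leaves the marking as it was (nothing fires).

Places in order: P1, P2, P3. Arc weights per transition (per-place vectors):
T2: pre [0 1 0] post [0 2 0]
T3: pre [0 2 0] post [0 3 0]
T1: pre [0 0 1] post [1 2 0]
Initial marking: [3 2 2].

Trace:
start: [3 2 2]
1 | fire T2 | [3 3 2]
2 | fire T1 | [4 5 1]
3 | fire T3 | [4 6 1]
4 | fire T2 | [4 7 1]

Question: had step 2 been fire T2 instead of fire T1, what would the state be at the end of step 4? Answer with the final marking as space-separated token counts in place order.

(re-executing from step 2 with the substitution; state before step 2: [3 3 2])
2 | fire T2 | [3 4 2]
3 | fire T3 | [3 5 2]
4 | fire T2 | [3 6 2]

3 6 2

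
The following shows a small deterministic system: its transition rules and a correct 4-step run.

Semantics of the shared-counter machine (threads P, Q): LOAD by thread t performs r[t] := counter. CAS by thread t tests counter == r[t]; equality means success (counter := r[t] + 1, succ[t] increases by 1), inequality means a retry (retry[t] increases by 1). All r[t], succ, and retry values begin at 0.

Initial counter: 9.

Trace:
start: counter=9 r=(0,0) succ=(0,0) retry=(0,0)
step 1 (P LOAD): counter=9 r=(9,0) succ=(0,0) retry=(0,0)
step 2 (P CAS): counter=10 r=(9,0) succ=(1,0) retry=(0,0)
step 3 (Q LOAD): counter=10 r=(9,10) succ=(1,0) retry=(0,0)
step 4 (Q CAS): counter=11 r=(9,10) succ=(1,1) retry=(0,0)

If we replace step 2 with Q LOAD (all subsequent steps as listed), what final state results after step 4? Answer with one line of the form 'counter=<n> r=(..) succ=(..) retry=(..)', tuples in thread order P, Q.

counter=10 r=(9,9) succ=(0,1) retry=(0,0)

(re-executing from step 2 with the substitution; state before step 2: counter=9 r=(9,0) succ=(0,0) retry=(0,0))
step 2 (Q LOAD): counter=9 r=(9,9) succ=(0,0) retry=(0,0)
step 3 (Q LOAD): counter=9 r=(9,9) succ=(0,0) retry=(0,0)
step 4 (Q CAS): counter=10 r=(9,9) succ=(0,1) retry=(0,0)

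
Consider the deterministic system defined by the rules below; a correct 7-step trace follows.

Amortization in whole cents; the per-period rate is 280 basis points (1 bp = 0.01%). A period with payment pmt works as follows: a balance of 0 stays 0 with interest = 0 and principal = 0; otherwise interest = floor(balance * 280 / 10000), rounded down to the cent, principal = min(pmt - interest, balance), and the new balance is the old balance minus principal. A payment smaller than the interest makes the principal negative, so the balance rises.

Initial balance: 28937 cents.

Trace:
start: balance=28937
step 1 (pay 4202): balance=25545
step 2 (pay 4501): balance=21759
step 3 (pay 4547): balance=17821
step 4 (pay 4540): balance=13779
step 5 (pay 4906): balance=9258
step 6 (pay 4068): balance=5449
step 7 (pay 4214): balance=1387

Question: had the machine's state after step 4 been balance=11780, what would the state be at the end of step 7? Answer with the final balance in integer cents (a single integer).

0

state after step 4 := balance=11780
step 5 (pay 4906): balance=7203
step 6 (pay 4068): balance=3336
step 7 (pay 4214): balance=0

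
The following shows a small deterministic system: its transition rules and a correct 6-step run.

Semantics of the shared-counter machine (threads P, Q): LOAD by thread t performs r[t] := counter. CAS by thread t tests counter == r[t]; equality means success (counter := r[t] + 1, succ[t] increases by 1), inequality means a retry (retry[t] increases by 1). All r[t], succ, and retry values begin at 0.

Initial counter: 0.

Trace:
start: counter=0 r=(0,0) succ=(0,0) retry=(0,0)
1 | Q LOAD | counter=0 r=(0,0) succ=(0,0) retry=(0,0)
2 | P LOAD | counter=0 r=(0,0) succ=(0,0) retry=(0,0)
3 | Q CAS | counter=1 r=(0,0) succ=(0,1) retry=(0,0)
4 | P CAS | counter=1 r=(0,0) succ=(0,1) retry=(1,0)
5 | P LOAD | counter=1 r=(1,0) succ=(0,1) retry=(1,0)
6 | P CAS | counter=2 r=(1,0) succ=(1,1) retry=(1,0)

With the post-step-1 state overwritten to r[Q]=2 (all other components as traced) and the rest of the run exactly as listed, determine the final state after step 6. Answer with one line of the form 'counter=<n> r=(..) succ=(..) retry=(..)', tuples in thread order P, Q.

state after step 1 := counter=0 r=(0,2) succ=(0,0) retry=(0,0)
2 | P LOAD | counter=0 r=(0,2) succ=(0,0) retry=(0,0)
3 | Q CAS | counter=0 r=(0,2) succ=(0,0) retry=(0,1)
4 | P CAS | counter=1 r=(0,2) succ=(1,0) retry=(0,1)
5 | P LOAD | counter=1 r=(1,2) succ=(1,0) retry=(0,1)
6 | P CAS | counter=2 r=(1,2) succ=(2,0) retry=(0,1)

counter=2 r=(1,2) succ=(2,0) retry=(0,1)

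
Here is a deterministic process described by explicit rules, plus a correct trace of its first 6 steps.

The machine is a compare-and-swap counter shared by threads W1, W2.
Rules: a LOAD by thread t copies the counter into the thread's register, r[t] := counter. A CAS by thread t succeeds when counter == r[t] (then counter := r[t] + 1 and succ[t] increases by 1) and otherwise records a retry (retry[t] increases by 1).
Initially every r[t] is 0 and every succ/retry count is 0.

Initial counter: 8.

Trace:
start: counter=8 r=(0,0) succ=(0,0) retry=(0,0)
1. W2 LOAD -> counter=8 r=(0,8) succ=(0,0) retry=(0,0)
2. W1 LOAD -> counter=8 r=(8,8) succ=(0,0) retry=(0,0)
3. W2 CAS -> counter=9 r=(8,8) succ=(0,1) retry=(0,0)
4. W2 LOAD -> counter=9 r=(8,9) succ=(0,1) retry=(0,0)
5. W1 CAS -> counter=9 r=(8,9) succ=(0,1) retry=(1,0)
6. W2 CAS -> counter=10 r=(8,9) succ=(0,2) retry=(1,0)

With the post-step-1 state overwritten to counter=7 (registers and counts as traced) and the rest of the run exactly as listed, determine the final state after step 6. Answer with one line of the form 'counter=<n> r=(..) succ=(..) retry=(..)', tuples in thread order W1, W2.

state after step 1 := counter=7 r=(0,8) succ=(0,0) retry=(0,0)
2. W1 LOAD -> counter=7 r=(7,8) succ=(0,0) retry=(0,0)
3. W2 CAS -> counter=7 r=(7,8) succ=(0,0) retry=(0,1)
4. W2 LOAD -> counter=7 r=(7,7) succ=(0,0) retry=(0,1)
5. W1 CAS -> counter=8 r=(7,7) succ=(1,0) retry=(0,1)
6. W2 CAS -> counter=8 r=(7,7) succ=(1,0) retry=(0,2)

counter=8 r=(7,7) succ=(1,0) retry=(0,2)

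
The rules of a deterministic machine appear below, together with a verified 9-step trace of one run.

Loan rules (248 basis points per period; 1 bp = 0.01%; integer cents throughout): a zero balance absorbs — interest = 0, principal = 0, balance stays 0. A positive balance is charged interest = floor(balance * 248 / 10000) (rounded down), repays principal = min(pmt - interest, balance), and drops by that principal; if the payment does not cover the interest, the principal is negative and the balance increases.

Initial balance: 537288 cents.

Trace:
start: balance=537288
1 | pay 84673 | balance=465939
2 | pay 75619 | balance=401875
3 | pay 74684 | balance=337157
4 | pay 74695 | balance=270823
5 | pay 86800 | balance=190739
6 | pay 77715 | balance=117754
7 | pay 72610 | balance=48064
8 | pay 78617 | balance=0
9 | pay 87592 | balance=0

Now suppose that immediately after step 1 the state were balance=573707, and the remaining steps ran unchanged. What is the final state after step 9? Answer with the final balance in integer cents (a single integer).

state after step 1 := balance=573707
2 | pay 75619 | balance=512315
3 | pay 74684 | balance=450336
4 | pay 74695 | balance=386809
5 | pay 86800 | balance=309601
6 | pay 77715 | balance=239564
7 | pay 72610 | balance=172895
8 | pay 78617 | balance=98565
9 | pay 87592 | balance=13417

13417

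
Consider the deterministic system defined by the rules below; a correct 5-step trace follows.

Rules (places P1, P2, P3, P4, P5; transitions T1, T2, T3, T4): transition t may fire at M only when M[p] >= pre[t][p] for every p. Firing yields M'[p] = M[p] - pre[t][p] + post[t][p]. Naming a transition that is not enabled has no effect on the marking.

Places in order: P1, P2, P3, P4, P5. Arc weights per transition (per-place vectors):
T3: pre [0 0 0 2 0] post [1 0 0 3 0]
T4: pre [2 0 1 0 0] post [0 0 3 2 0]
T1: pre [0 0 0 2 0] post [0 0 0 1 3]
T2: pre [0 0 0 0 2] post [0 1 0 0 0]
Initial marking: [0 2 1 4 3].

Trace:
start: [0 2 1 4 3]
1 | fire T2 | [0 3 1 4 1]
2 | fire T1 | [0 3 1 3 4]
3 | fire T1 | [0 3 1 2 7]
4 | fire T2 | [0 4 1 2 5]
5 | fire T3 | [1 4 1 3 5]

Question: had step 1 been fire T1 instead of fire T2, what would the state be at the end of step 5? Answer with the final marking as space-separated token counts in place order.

0 3 1 1 10

(re-executing from step 1 with the substitution; state before step 1: [0 2 1 4 3])
1 | fire T1 | [0 2 1 3 6]
2 | fire T1 | [0 2 1 2 9]
3 | fire T1 | [0 2 1 1 12]
4 | fire T2 | [0 3 1 1 10]
5 | fire T3 | [0 3 1 1 10]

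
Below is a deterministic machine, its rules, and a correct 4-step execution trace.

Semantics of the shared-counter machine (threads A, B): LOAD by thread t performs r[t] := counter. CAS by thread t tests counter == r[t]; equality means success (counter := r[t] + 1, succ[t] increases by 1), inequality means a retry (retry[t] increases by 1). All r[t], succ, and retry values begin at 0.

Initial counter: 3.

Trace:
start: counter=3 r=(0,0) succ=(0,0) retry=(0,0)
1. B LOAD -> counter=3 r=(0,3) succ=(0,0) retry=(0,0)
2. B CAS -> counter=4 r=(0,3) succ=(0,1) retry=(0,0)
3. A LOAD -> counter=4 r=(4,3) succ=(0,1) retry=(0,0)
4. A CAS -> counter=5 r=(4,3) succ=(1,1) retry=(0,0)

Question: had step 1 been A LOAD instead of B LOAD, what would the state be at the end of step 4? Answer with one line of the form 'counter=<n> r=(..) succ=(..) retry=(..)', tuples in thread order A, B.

(re-executing from step 1 with the substitution; state before step 1: counter=3 r=(0,0) succ=(0,0) retry=(0,0))
1. A LOAD -> counter=3 r=(3,0) succ=(0,0) retry=(0,0)
2. B CAS -> counter=3 r=(3,0) succ=(0,0) retry=(0,1)
3. A LOAD -> counter=3 r=(3,0) succ=(0,0) retry=(0,1)
4. A CAS -> counter=4 r=(3,0) succ=(1,0) retry=(0,1)

counter=4 r=(3,0) succ=(1,0) retry=(0,1)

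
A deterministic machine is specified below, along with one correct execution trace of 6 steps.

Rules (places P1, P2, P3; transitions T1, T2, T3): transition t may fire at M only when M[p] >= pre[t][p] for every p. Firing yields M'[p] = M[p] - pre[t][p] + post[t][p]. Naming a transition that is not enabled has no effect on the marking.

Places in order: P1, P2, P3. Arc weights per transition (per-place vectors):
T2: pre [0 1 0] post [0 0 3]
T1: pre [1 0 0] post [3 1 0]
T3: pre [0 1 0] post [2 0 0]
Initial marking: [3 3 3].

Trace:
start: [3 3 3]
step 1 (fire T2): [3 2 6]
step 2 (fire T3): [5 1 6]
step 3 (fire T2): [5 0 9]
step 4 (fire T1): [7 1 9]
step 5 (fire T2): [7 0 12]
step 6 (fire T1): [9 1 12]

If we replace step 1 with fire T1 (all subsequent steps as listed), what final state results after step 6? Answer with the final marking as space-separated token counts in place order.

11 3 9

(re-executing from step 1 with the substitution; state before step 1: [3 3 3])
step 1 (fire T1): [5 4 3]
step 2 (fire T3): [7 3 3]
step 3 (fire T2): [7 2 6]
step 4 (fire T1): [9 3 6]
step 5 (fire T2): [9 2 9]
step 6 (fire T1): [11 3 9]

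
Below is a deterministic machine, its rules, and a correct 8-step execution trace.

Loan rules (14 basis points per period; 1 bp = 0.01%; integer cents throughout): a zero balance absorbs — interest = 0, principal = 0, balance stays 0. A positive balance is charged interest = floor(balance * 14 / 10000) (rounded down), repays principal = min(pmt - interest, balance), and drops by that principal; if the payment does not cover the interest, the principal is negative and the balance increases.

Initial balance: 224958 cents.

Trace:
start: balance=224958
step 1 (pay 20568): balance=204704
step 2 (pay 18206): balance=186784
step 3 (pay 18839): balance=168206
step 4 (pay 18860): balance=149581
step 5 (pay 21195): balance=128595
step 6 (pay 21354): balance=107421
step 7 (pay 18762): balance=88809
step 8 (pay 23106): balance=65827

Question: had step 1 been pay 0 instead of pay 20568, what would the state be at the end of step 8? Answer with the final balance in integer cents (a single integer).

(re-executing from step 1 with the substitution; state before step 1: balance=224958)
step 1 (pay 0): balance=225272
step 2 (pay 18206): balance=207381
step 3 (pay 18839): balance=188832
step 4 (pay 18860): balance=170236
step 5 (pay 21195): balance=149279
step 6 (pay 21354): balance=128133
step 7 (pay 18762): balance=109550
step 8 (pay 23106): balance=86597

86597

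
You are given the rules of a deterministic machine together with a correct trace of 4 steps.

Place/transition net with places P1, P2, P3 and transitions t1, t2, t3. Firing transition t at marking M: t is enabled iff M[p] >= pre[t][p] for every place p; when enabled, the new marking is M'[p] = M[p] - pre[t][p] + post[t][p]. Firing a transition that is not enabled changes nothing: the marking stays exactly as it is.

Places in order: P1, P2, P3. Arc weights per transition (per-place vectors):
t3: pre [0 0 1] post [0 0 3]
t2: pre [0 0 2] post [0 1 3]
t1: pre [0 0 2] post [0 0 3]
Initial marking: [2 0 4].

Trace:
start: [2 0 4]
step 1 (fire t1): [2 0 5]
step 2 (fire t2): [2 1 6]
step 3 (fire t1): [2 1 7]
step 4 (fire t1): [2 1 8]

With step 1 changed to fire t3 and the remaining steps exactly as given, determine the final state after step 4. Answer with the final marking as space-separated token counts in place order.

2 1 9

(re-executing from step 1 with the substitution; state before step 1: [2 0 4])
step 1 (fire t3): [2 0 6]
step 2 (fire t2): [2 1 7]
step 3 (fire t1): [2 1 8]
step 4 (fire t1): [2 1 9]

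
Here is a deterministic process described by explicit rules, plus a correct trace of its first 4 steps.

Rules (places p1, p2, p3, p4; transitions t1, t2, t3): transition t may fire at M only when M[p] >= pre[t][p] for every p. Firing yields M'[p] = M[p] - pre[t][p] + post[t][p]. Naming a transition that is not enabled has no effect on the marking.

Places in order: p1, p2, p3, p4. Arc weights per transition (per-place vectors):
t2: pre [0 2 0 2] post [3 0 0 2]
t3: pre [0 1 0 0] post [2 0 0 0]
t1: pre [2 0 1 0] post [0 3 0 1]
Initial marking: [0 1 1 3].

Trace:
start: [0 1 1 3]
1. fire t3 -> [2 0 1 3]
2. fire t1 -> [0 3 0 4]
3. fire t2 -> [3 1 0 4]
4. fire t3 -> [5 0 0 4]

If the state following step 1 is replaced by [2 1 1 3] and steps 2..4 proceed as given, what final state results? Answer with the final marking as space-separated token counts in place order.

5 1 0 4

state after step 1 := [2 1 1 3]
2. fire t1 -> [0 4 0 4]
3. fire t2 -> [3 2 0 4]
4. fire t3 -> [5 1 0 4]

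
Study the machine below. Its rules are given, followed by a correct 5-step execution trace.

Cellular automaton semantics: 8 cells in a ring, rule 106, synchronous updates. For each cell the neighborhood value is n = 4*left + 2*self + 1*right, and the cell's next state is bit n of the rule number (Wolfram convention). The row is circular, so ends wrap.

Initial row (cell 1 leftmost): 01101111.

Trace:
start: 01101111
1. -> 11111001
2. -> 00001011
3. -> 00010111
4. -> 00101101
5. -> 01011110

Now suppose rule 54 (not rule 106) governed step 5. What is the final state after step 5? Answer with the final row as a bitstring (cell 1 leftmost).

11110011

(re-executing step 5 under rule 54; state before step 5: 00101101)
5. -> 11110011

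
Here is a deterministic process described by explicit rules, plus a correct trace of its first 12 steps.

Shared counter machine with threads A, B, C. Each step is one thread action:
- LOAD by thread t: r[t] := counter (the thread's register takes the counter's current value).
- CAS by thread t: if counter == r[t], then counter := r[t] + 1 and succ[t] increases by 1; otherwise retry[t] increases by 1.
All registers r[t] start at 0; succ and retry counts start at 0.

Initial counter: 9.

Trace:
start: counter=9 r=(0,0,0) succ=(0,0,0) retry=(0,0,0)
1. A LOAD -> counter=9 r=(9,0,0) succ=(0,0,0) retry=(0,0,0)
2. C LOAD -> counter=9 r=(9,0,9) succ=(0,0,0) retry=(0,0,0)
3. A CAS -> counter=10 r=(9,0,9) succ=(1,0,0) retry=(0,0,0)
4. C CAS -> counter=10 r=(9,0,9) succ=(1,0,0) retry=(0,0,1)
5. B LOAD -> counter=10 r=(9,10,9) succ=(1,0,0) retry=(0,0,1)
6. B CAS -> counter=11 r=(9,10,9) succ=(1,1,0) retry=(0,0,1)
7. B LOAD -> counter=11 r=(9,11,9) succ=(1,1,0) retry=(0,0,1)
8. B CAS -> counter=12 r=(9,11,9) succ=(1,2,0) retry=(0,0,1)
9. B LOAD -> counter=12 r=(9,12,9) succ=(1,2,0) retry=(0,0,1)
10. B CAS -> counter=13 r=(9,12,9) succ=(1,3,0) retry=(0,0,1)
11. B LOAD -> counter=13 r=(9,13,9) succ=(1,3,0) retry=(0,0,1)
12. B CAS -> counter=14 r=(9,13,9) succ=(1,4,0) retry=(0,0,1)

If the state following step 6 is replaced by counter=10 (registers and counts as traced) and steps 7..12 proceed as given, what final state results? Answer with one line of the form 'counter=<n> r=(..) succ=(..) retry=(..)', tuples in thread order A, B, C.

counter=13 r=(9,12,9) succ=(1,4,0) retry=(0,0,1)

state after step 6 := counter=10 r=(9,10,9) succ=(1,1,0) retry=(0,0,1)
7. B LOAD -> counter=10 r=(9,10,9) succ=(1,1,0) retry=(0,0,1)
8. B CAS -> counter=11 r=(9,10,9) succ=(1,2,0) retry=(0,0,1)
9. B LOAD -> counter=11 r=(9,11,9) succ=(1,2,0) retry=(0,0,1)
10. B CAS -> counter=12 r=(9,11,9) succ=(1,3,0) retry=(0,0,1)
11. B LOAD -> counter=12 r=(9,12,9) succ=(1,3,0) retry=(0,0,1)
12. B CAS -> counter=13 r=(9,12,9) succ=(1,4,0) retry=(0,0,1)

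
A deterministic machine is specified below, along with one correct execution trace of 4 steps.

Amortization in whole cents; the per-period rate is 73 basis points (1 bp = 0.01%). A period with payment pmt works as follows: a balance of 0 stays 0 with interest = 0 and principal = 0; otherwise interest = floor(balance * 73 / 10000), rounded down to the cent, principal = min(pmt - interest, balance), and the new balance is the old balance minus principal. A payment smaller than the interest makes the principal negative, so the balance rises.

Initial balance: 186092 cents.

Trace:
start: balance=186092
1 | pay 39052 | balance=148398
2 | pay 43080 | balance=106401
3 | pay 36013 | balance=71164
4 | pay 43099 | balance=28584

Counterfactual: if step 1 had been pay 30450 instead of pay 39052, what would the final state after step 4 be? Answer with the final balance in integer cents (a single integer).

(re-executing from step 1 with the substitution; state before step 1: balance=186092)
1 | pay 30450 | balance=157000
2 | pay 43080 | balance=115066
3 | pay 36013 | balance=79892
4 | pay 43099 | balance=37376

37376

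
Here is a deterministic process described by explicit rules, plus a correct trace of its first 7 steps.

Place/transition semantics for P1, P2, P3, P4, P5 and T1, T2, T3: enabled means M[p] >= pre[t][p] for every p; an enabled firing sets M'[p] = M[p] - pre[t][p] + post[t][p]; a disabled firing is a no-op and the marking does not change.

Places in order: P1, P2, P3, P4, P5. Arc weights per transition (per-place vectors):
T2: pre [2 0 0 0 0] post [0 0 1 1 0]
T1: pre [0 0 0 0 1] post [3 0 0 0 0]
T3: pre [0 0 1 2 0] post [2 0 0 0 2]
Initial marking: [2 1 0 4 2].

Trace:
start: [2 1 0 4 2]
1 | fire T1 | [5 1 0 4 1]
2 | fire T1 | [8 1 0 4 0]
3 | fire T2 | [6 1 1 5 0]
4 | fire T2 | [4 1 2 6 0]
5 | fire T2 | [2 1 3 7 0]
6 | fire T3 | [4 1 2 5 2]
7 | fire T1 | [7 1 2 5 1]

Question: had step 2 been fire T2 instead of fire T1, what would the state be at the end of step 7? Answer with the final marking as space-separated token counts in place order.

6 1 1 4 2

(re-executing from step 2 with the substitution; state before step 2: [5 1 0 4 1])
2 | fire T2 | [3 1 1 5 1]
3 | fire T2 | [1 1 2 6 1]
4 | fire T2 | [1 1 2 6 1]
5 | fire T2 | [1 1 2 6 1]
6 | fire T3 | [3 1 1 4 3]
7 | fire T1 | [6 1 1 4 2]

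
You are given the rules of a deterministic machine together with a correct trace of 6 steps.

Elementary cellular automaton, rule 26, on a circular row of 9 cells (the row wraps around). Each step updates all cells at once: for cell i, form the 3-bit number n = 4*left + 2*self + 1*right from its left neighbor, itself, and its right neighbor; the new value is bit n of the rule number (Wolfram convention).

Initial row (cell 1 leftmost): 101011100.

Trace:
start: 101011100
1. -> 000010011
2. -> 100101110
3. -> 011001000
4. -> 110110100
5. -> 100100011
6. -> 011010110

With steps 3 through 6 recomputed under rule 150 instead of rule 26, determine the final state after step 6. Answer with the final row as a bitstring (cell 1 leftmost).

000010101

(re-executing steps 3..6 under rule 150; state before step 3: 100101110)
3. -> 111100100
4. -> 011011111
5. -> 000001110
6. -> 000010101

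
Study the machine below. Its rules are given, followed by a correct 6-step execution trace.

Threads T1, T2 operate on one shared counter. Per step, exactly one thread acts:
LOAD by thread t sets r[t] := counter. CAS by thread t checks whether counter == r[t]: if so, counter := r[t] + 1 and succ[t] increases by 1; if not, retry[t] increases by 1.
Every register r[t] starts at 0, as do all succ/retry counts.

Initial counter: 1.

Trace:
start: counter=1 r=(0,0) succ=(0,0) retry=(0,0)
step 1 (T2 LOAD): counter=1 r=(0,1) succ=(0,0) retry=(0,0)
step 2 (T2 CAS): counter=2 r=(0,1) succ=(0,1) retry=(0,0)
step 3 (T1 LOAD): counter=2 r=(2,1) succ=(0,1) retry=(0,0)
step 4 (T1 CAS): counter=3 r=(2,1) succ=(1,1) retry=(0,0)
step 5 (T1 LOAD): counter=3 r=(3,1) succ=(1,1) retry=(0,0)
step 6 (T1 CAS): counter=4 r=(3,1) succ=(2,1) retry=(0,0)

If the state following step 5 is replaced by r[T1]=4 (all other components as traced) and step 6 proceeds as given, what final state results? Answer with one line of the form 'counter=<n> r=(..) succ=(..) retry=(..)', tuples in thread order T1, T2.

counter=3 r=(4,1) succ=(1,1) retry=(1,0)

state after step 5 := counter=3 r=(4,1) succ=(1,1) retry=(0,0)
step 6 (T1 CAS): counter=3 r=(4,1) succ=(1,1) retry=(1,0)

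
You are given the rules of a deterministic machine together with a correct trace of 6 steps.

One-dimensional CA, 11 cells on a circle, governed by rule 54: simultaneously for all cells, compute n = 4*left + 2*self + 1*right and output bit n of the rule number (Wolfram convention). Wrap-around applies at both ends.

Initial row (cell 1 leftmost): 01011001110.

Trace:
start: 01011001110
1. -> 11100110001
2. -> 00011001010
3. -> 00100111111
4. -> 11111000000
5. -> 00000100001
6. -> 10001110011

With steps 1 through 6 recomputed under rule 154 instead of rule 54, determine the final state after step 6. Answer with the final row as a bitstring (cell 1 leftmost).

(re-executing steps 1..6 under rule 154; state before step 1: 01011001110)
1. -> 10010111101
2. -> 01100111001
3. -> 01011110110
4. -> 10011100101
5. -> 01111011001
6. -> 01110010110

01110010110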